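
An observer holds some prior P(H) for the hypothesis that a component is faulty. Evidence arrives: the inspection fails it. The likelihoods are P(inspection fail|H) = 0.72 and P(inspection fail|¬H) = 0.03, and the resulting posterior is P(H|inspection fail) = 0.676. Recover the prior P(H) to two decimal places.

In odds form, posterior odds = prior odds × likelihood ratio, so prior odds = posterior odds ÷ LR.
Posterior odds = 0.676/(1−0.676) = 2.0864. LR = 0.72/0.03 = 24.0000.
Prior odds = 2.0864/24.0000 = 0.0869, so P(H) = 0.0869/(1+0.0869) ≈ 0.08.

P(H) = 0.08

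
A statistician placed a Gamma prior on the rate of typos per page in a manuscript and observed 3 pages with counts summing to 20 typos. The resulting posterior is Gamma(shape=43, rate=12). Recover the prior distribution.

A Gamma(α, β) prior (rate parametrization) on a Poisson rate with n observations summing to S gives posterior Gamma(α+S, β+n).
So α = 43 − 20 = 23 and β = 12 − 3 = 9.

Gamma(shape=23, rate=9)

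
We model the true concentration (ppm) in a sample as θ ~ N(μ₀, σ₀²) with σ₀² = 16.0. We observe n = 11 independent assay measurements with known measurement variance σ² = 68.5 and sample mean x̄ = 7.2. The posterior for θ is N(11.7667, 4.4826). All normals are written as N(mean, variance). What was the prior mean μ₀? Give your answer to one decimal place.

The posterior mean is a precision-weighted average: μ_n = (τ₀μ₀ + τ_data·x̄)/(τ₀+τ_data), with τ₀=1/σ₀² and τ_data=n/σ².
Here τ₀ = 1/16.0 = 0.062500 and τ_data = 11/68.5 = 0.160584, so τ_n = 0.223084.
Rearranging for μ₀: μ₀ = (μ_n·τ_n − τ_data·x̄)/τ₀ = (11.7667·0.223084 − 0.160584·7.2) / 0.062500 = 1.468758/0.062500 ≈ 23.5.

μ₀ = 23.5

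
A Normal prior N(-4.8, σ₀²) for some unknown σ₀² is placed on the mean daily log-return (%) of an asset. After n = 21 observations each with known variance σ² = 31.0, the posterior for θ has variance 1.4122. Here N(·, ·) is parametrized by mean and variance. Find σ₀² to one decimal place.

For the Normal–Normal model with known σ², precisions add: τ_n = τ₀ + n/σ².
So 1/σ₀² = 1/1.4122 − 21/31.0 = 0.708115 − 0.677419 = 0.030696.
Hence σ₀² = 1/0.030696 ≈ 32.6.

σ₀² = 32.6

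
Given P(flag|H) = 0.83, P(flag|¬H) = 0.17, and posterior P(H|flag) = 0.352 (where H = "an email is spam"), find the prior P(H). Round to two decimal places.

In odds form, posterior odds = prior odds × likelihood ratio, so prior odds = posterior odds ÷ LR.
Posterior odds = 0.352/(1−0.352) = 0.5432. LR = 0.83/0.17 = 4.8824.
Prior odds = 0.5432/4.8824 = 0.1113, so P(H) = 0.1113/(1+0.1113) ≈ 0.10.

P(H) = 0.10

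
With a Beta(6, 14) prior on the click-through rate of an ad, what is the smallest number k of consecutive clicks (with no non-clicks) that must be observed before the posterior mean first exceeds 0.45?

k = 6

After k clicks and 0 non-clicks the posterior is Beta(6+k, 14), with mean (6+k)/(6+14+k).
Set (6+k)/(20+k) > 0.45 and solve: k > (0.45·20 − 6)/(1 − 0.45) = 5.455.
The smallest integer exceeding 5.455 is 6, and checking k=6: (12)/(26) = 0.4615 > 0.45.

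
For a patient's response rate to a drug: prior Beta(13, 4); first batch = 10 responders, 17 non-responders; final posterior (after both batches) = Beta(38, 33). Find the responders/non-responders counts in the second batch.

Because Beta–binomial updating is additive in the counts, the combined data contributed (α_post−α_prior, β_post−β_prior) successes and failures.
Total across both batches: 38−13=25 responders, 33−4=29 non-responders.
Subtract the first batch: 25−10=15 responders and 29−17=12 non-responders.

15 responders and 12 non-responders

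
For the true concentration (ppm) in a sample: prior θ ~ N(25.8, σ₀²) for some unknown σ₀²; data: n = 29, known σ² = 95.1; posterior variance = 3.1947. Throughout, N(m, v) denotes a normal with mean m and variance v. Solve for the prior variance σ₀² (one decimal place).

σ₀² = 123.8

For the Normal–Normal model with known σ², precisions add: τ_n = τ₀ + n/σ².
So 1/σ₀² = 1/3.1947 − 29/95.1 = 0.313018 − 0.304942 = 0.008076.
Hence σ₀² = 1/0.008076 ≈ 123.8.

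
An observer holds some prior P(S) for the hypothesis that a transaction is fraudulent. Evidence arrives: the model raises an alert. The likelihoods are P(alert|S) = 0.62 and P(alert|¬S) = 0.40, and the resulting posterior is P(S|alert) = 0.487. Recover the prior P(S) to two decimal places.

P(S) = 0.38

Bayes' rule in odds form gives O(S|E) = O(S)·[P(E|S)/P(E|¬S)], hence O(S) = O(S|E)/LR.
Posterior odds = 0.487/(1−0.487) = 0.9493. LR = 0.62/0.40 = 1.5500.
Prior odds = 0.9493/1.5500 = 0.6125, so P(S) = 0.6125/(1+0.6125) ≈ 0.38.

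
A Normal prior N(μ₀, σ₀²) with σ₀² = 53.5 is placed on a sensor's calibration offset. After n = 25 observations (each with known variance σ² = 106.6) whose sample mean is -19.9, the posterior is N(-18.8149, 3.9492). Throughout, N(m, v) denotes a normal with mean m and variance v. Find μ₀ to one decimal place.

μ₀ = -5.2

With known observation variance, the Normal–Normal posterior has precision τ_n = τ₀ + n/σ² and mean μ_n = (τ₀μ₀ + (n/σ²)x̄)/τ_n.
Here τ₀ = 1/53.5 = 0.018692 and τ_data = 25/106.6 = 0.234522, so τ_n = 0.253214.
Rearranging for μ₀: μ₀ = (μ_n·τ_n − τ_data·x̄)/τ₀ = (-18.8149·0.253214 − 0.234522·-19.9) / 0.018692 = -0.097208/0.018692 ≈ -5.2.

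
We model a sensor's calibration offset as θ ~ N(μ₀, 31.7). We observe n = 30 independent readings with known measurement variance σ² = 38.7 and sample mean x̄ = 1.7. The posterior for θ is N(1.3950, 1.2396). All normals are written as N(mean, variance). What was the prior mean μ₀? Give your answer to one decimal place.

With known observation variance, the Normal–Normal posterior has precision τ_n = τ₀ + n/σ² and mean μ_n = (τ₀μ₀ + (n/σ²)x̄)/τ_n.
Here τ₀ = 1/31.7 = 0.031546 and τ_data = 30/38.7 = 0.775194, so τ_n = 0.806740.
Rearranging for μ₀: μ₀ = (μ_n·τ_n − τ_data·x̄)/τ₀ = (1.3950·0.806740 − 0.775194·1.7) / 0.031546 = -0.192427/0.031546 ≈ -6.1.

μ₀ = -6.1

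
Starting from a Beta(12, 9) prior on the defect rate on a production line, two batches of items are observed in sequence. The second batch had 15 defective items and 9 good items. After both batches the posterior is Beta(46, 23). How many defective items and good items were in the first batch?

Because Beta–binomial updating is additive in the counts, the combined data contributed (α_post−α_prior, β_post−β_prior) successes and failures.
Total across both batches: 46−12=34 defective items, 23−9=14 good items.
Subtract the second batch: 34−15=19 defective items and 14−9=5 good items.

19 defective items and 5 good items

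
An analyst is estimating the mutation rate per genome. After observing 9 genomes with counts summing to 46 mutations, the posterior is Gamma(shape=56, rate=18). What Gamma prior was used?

Gamma(shape=10, rate=9)

A Gamma(α, β) prior (rate parametrization) on a Poisson rate with n observations summing to S gives posterior Gamma(α+S, β+n).
So α = 56 − 46 = 10 and β = 18 − 9 = 9.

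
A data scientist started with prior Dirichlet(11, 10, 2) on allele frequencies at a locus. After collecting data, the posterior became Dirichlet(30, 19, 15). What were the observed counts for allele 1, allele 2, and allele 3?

For a Dirichlet(α) prior with multinomial counts c, the posterior is Dirichlet(α + c) componentwise.
Counts are posterior − prior componentwise: 30−11=19, 19−10=9, 15−2=13.

counts (19, 9, 13)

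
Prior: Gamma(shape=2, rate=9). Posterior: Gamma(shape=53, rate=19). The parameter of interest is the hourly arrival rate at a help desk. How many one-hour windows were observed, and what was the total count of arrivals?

Gamma–Poisson conjugacy: posterior shape = α + Σxᵢ, posterior rate = β + n.
Matching: Σxᵢ = 53 − 2 = 51 and n = 19 − 9 = 10.

n = 10 one-hour windows with total 51 arrivals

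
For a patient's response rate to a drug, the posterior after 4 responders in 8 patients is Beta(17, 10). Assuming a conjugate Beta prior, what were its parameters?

Under Beta–binomial conjugacy the posterior parameters are (α+s, β+f).
Subtract the data counts: 17−4=13, 10−4=6.

Beta(13, 6)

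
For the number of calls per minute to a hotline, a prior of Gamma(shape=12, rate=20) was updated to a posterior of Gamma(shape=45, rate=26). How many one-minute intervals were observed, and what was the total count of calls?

Gamma–Poisson conjugacy: posterior shape = α + Σxᵢ, posterior rate = β + n.
Matching: Σxᵢ = 45 − 12 = 33 and n = 26 − 20 = 6.

n = 6 one-minute intervals with total 33 calls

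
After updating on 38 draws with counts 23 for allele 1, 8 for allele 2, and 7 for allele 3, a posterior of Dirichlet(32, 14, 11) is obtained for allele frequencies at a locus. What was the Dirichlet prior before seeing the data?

Dirichlet(9, 6, 4)

For a Dirichlet(α) prior with multinomial counts c, the posterior is Dirichlet(α + c) componentwise.
Subtract each count from the matching posterior parameter: 32−23=9, 14−8=6, 11−7=4.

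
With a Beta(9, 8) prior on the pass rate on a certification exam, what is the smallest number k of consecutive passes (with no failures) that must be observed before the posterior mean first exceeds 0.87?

After k passes and 0 failures the posterior is Beta(9+k, 8), with mean (9+k)/(9+8+k).
Set (9+k)/(17+k) > 0.87 and solve: k > (0.87·17 − 9)/(1 − 0.87) = 44.538.
The smallest integer exceeding 44.538 is 45, and checking k=45: (54)/(62) = 0.8710 > 0.87.

k = 45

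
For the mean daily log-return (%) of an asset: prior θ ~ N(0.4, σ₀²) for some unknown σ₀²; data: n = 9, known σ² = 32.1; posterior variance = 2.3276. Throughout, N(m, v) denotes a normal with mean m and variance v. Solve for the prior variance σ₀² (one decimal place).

σ₀² = 6.7

Posterior precision equals prior precision plus data precision: 1/σ_n² = 1/σ₀² + n/σ².
So 1/σ₀² = 1/2.3276 − 9/32.1 = 0.429627 − 0.280374 = 0.149253.
Hence σ₀² = 1/0.149253 ≈ 6.7.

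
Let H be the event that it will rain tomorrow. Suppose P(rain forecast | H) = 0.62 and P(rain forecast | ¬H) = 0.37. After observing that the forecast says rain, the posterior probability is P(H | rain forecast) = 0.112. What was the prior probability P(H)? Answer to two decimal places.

P(H) = 0.07

Bayes' rule in odds form gives O(H|E) = O(H)·[P(E|H)/P(E|¬H)], hence O(H) = O(H|E)/LR.
Posterior odds = 0.112/(1−0.112) = 0.1261. LR = 0.62/0.37 = 1.6757.
Prior odds = 0.1261/1.6757 = 0.0753, so P(H) = 0.0753/(1+0.0753) ≈ 0.07.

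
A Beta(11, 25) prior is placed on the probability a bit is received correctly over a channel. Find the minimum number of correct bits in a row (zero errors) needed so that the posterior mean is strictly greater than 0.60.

k = 27

After k correct bits and 0 errors the posterior is Beta(11+k, 25), with mean (11+k)/(11+25+k).
Set (11+k)/(36+k) > 0.60 and solve: k > (0.60·36 − 11)/(1 − 0.60) = 26.500.
The smallest integer exceeding 26.500 is 27.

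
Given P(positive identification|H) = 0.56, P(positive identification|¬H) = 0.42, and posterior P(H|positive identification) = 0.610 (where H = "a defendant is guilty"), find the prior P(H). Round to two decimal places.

P(H) = 0.54

In odds form, posterior odds = prior odds × likelihood ratio, so prior odds = posterior odds ÷ LR.
Posterior odds = 0.610/(1−0.610) = 1.5641. LR = 0.56/0.42 = 1.3333.
Prior odds = 1.5641/1.3333 = 1.1731, so P(H) = 1.1731/(1+1.1731) ≈ 0.54.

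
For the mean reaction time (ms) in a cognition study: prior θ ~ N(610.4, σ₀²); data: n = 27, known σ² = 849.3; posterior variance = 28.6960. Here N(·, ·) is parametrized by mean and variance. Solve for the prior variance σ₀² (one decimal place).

σ₀² = 327.1

Posterior precision equals prior precision plus data precision: 1/σ_n² = 1/σ₀² + n/σ².
So 1/σ₀² = 1/28.6960 − 27/849.3 = 0.034848 − 0.031791 = 0.003057.
Hence σ₀² = 1/0.003057 ≈ 327.1.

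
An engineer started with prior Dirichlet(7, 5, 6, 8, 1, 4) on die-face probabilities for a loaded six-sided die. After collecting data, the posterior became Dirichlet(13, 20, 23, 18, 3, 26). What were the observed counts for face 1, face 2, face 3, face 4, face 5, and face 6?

counts (6, 15, 17, 10, 2, 22)

For a Dirichlet(α) prior with multinomial counts c, the posterior is Dirichlet(α + c) componentwise.
Counts are posterior − prior componentwise: 13−7=6, 20−5=15, 23−6=17, 18−8=10, 3−1=2, 26−4=22.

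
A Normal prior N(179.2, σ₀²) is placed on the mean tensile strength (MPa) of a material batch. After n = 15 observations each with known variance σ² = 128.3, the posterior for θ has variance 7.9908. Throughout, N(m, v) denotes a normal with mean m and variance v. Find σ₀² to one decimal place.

Posterior precision equals prior precision plus data precision: 1/σ_n² = 1/σ₀² + n/σ².
So 1/σ₀² = 1/7.9908 − 15/128.3 = 0.125144 − 0.116913 = 0.008231.
Hence σ₀² = 1/0.008231 ≈ 121.5.

σ₀² = 121.5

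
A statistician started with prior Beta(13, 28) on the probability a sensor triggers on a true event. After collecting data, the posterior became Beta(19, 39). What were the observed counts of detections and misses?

Under Beta–binomial conjugacy the posterior parameters are (a+s, b+f).
So s = 19 − 13 = 6 and f = 39 − 28 = 11.

6 detections and 11 misses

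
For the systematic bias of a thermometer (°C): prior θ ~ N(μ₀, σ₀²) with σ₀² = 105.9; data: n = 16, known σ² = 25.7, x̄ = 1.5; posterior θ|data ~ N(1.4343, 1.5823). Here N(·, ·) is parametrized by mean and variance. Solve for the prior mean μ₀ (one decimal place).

μ₀ = -2.9

With known observation variance, the Normal–Normal posterior has precision τ_n = τ₀ + n/σ² and mean μ_n = (τ₀μ₀ + (n/σ²)x̄)/τ_n.
Here τ₀ = 1/105.9 = 0.009443 and τ_data = 16/25.7 = 0.622568, so τ_n = 0.632011.
Rearranging for μ₀: μ₀ = (μ_n·τ_n − τ_data·x̄)/τ₀ = (1.4343·0.632011 − 0.622568·1.5) / 0.009443 = -0.027359/0.009443 ≈ -2.9.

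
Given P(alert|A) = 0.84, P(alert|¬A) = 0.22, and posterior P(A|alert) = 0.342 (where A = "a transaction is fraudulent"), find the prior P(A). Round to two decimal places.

Bayes' rule in odds form gives O(A|E) = O(A)·[P(E|A)/P(E|¬A)], hence O(A) = O(A|E)/LR.
Posterior odds = 0.342/(1−0.342) = 0.5198. LR = 0.84/0.22 = 3.8182.
Prior odds = 0.5198/3.8182 = 0.1361, so P(A) = 0.1361/(1+0.1361) ≈ 0.12.

P(A) = 0.12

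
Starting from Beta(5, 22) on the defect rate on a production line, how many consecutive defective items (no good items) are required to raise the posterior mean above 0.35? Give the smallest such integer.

After k defective items and 0 good items the posterior is Beta(5+k, 22), with mean (5+k)/(5+22+k).
Set (5+k)/(27+k) > 0.35 and solve: k > (0.35·27 − 5)/(1 − 0.35) = 6.846.
The smallest integer exceeding 6.846 is 7.

k = 7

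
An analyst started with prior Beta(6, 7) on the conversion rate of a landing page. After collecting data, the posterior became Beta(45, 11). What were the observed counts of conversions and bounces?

A Beta(a, b) prior with s successes and f failures in binomial data gives a Beta(a+s, b+f) posterior.
So s = 45 − 6 = 39 and f = 11 − 7 = 4.

39 conversions and 4 bounces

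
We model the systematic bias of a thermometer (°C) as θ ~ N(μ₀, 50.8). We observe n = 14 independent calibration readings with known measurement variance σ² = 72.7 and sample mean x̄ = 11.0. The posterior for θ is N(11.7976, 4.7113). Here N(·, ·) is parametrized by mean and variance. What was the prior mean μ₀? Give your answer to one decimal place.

μ₀ = 19.6

With known observation variance, the Normal–Normal posterior has precision τ_n = τ₀ + n/σ² and mean μ_n = (τ₀μ₀ + (n/σ²)x̄)/τ_n.
Here τ₀ = 1/50.8 = 0.019685 and τ_data = 14/72.7 = 0.192572, so τ_n = 0.212257.
Rearranging for μ₀: μ₀ = (μ_n·τ_n − τ_data·x̄)/τ₀ = (11.7976·0.212257 − 0.192572·11.0) / 0.019685 = 0.385831/0.019685 ≈ 19.6.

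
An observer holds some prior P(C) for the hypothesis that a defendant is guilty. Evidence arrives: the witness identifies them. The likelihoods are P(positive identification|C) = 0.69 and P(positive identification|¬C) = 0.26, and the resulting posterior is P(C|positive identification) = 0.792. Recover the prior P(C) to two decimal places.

Bayes' rule in odds form gives O(C|E) = O(C)·[P(E|C)/P(E|¬C)], hence O(C) = O(C|E)/LR.
Posterior odds = 0.792/(1−0.792) = 3.8077. LR = 0.69/0.26 = 2.6538.
Prior odds = 3.8077/2.6538 = 1.4348, so P(C) = 1.4348/(1+1.4348) ≈ 0.59.

P(C) = 0.59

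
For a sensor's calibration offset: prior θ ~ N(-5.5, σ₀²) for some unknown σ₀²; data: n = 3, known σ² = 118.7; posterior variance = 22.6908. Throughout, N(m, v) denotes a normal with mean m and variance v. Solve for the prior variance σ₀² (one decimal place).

σ₀² = 53.2

Posterior precision equals prior precision plus data precision: 1/σ_n² = 1/σ₀² + n/σ².
So 1/σ₀² = 1/22.6908 − 3/118.7 = 0.044071 − 0.025274 = 0.018797.
Hence σ₀² = 1/0.018797 ≈ 53.2.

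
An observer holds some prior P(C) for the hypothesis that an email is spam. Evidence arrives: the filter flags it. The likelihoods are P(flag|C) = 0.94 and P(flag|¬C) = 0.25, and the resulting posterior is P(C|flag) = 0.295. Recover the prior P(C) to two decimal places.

P(C) = 0.10

In odds form, posterior odds = prior odds × likelihood ratio, so prior odds = posterior odds ÷ LR.
Posterior odds = 0.295/(1−0.295) = 0.4184. LR = 0.94/0.25 = 3.7600.
Prior odds = 0.4184/3.7600 = 0.1113, so P(C) = 0.1113/(1+0.1113) ≈ 0.10.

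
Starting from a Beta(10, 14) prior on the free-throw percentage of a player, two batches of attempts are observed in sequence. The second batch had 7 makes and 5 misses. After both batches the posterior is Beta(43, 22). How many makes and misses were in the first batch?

Because Beta–binomial updating is additive in the counts, the combined data contributed (α_post−α_prior, β_post−β_prior) successes and failures.
Total across both batches: 43−10=33 makes, 22−14=8 misses.
Subtract the second batch: 33−7=26 makes and 8−5=3 misses.

26 makes and 3 misses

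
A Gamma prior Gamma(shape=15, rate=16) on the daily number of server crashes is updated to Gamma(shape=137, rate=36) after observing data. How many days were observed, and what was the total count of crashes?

n = 20 days with total 122 crashes

Gamma–Poisson conjugacy: posterior shape = α + Σxᵢ, posterior rate = β + n.
Matching: Σxᵢ = 137 − 15 = 122 and n = 36 − 16 = 20.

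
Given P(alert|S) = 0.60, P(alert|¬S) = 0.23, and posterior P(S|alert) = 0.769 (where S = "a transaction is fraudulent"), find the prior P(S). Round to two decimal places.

P(S) = 0.56

In odds form, posterior odds = prior odds × likelihood ratio, so prior odds = posterior odds ÷ LR.
Posterior odds = 0.769/(1−0.769) = 3.3290. LR = 0.60/0.23 = 2.6087.
Prior odds = 3.3290/2.6087 = 1.2761, so P(S) = 1.2761/(1+1.2761) ≈ 0.56.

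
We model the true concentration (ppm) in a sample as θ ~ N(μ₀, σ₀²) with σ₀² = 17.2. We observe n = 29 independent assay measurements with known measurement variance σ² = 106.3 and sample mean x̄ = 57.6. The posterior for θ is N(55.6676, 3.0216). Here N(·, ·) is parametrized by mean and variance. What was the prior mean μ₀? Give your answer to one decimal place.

μ₀ = 46.6

With known observation variance, the Normal–Normal posterior has precision τ_n = τ₀ + n/σ² and mean μ_n = (τ₀μ₀ + (n/σ²)x̄)/τ_n.
Here τ₀ = 1/17.2 = 0.058140 and τ_data = 29/106.3 = 0.272813, so τ_n = 0.330953.
Rearranging for μ₀: μ₀ = (μ_n·τ_n − τ_data·x̄)/τ₀ = (55.6676·0.330953 − 0.272813·57.6) / 0.058140 = 2.709330/0.058140 ≈ 46.6.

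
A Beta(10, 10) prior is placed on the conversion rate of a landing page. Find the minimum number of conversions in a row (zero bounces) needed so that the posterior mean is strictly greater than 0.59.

After k conversions and 0 bounces the posterior is Beta(10+k, 10), with mean (10+k)/(10+10+k).
Set (10+k)/(20+k) > 0.59 and solve: k > (0.59·20 − 10)/(1 − 0.59) = 4.390.
The smallest integer exceeding 4.390 is 5, and checking k=5: (15)/(25) = 0.6000 > 0.59.

k = 5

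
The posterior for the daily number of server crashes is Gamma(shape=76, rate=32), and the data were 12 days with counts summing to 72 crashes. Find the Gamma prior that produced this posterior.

A Gamma(α, β) prior (rate parametrization) on a Poisson rate with n observations summing to S gives posterior Gamma(α+S, β+n).
So α = 76 − 72 = 4 and β = 32 − 12 = 20.

Gamma(shape=4, rate=20)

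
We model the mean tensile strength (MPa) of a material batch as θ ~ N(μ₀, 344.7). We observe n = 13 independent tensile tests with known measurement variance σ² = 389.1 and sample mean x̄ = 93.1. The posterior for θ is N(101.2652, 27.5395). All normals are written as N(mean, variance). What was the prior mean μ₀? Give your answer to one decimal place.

μ₀ = 195.3

With known observation variance, the Normal–Normal posterior has precision τ_n = τ₀ + n/σ² and mean μ_n = (τ₀μ₀ + (n/σ²)x̄)/τ_n.
Here τ₀ = 1/344.7 = 0.002901 and τ_data = 13/389.1 = 0.033410, so τ_n = 0.036311.
Rearranging for μ₀: μ₀ = (μ_n·τ_n − τ_data·x̄)/τ₀ = (101.2652·0.036311 − 0.033410·93.1) / 0.002901 = 0.566570/0.002901 ≈ 195.3.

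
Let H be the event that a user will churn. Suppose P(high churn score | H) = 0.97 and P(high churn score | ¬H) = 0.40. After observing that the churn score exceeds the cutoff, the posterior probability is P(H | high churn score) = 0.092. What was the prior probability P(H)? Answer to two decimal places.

Bayes' rule in odds form gives O(H|E) = O(H)·[P(E|H)/P(E|¬H)], hence O(H) = O(H|E)/LR.
Posterior odds = 0.092/(1−0.092) = 0.1013. LR = 0.97/0.40 = 2.4250.
Prior odds = 0.1013/2.4250 = 0.0418, so P(H) = 0.0418/(1+0.0418) ≈ 0.04.

P(H) = 0.04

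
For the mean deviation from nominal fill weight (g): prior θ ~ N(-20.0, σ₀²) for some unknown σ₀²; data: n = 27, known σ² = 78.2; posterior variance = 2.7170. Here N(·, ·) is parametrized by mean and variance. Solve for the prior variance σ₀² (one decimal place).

σ₀² = 43.9

Posterior precision equals prior precision plus data precision: 1/σ_n² = 1/σ₀² + n/σ².
So 1/σ₀² = 1/2.7170 − 27/78.2 = 0.368053 − 0.345269 = 0.022784.
Hence σ₀² = 1/0.022784 ≈ 43.9.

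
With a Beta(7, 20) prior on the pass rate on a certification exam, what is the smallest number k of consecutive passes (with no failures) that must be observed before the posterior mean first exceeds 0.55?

k = 18

After k passes and 0 failures the posterior is Beta(7+k, 20), with mean (7+k)/(7+20+k).
Set (7+k)/(27+k) > 0.55 and solve: k > (0.55·27 − 7)/(1 − 0.55) = 17.444.
The smallest integer exceeding 17.444 is 18, and checking k=18: (25)/(45) = 0.5556 > 0.55.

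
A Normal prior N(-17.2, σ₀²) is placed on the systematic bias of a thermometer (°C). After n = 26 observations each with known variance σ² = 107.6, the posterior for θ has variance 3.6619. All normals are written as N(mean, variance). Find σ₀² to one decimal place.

σ₀² = 31.8

For the Normal–Normal model with known σ², precisions add: τ_n = τ₀ + n/σ².
So 1/σ₀² = 1/3.6619 − 26/107.6 = 0.273082 − 0.241636 = 0.031446.
Hence σ₀² = 1/0.031446 ≈ 31.8.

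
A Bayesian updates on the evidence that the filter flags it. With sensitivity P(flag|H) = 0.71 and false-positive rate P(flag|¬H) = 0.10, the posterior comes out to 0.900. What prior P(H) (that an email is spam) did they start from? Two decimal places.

P(H) = 0.56

In odds form, posterior odds = prior odds × likelihood ratio, so prior odds = posterior odds ÷ LR.
Posterior odds = 0.900/(1−0.900) = 9.0000. LR = 0.71/0.10 = 7.1000.
Prior odds = 9.0000/7.1000 = 1.2676, so P(H) = 1.2676/(1+1.2676) ≈ 0.56.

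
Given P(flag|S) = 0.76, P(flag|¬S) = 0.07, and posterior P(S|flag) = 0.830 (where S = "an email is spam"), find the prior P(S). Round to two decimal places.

P(S) = 0.31

Bayes' rule in odds form gives O(S|E) = O(S)·[P(E|S)/P(E|¬S)], hence O(S) = O(S|E)/LR.
Posterior odds = 0.830/(1−0.830) = 4.8824. LR = 0.76/0.07 = 10.8571.
Prior odds = 4.8824/10.8571 = 0.4497, so P(S) = 0.4497/(1+0.4497) ≈ 0.31.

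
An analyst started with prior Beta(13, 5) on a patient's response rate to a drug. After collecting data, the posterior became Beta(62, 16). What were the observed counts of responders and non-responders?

A Beta(a, b) prior with s successes and f failures in binomial data gives a Beta(a+s, b+f) posterior.
Match parameters: s=62−13=49, f=16−5=11.

49 responders and 11 non-responders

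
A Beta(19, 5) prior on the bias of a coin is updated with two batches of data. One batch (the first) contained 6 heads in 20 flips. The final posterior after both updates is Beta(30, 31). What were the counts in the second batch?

5 heads and 12 tails

Sequential conjugate updates are equivalent to a single update on the pooled data, so total successes = posterior α − prior α and total failures = posterior β − prior β.
Total across both batches: 30−19=11 heads, 31−5=26 tails.
Subtract the first batch: 11−6=5 heads and 26−14=12 tails.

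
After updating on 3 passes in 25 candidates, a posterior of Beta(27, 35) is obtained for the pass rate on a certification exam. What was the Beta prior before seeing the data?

Beta(24, 13)

Under Beta–binomial conjugacy the posterior parameters are (α+s, β+f).
So α = 27 − 3 = 24 and β = 35 − 22 = 13.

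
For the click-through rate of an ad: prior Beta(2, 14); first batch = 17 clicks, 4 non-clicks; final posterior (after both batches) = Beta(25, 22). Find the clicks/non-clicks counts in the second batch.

6 clicks and 4 non-clicks

Because Beta–binomial updating is additive in the counts, the combined data contributed (α_post−α_prior, β_post−β_prior) successes and failures.
Total across both batches: 25−2=23 clicks, 22−14=8 non-clicks.
Subtract the first batch: 23−17=6 clicks and 8−4=4 non-clicks.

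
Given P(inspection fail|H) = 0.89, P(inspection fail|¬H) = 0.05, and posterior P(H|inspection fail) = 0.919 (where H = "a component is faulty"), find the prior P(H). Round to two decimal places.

In odds form, posterior odds = prior odds × likelihood ratio, so prior odds = posterior odds ÷ LR.
Posterior odds = 0.919/(1−0.919) = 11.3457. LR = 0.89/0.05 = 17.8000.
Prior odds = 11.3457/17.8000 = 0.6374, so P(H) = 0.6374/(1+0.6374) ≈ 0.39.

P(H) = 0.39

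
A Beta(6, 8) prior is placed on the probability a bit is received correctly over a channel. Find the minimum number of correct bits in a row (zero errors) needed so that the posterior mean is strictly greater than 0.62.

k = 8

After k correct bits and 0 errors the posterior is Beta(6+k, 8), with mean (6+k)/(6+8+k).
Set (6+k)/(14+k) > 0.62 and solve: k > (0.62·14 − 6)/(1 − 0.62) = 7.053.
The smallest integer exceeding 7.053 is 8.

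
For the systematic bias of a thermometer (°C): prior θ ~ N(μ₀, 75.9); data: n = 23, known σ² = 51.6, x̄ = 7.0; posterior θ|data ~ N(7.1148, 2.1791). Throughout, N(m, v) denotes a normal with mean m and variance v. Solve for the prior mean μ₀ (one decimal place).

With known observation variance, the Normal–Normal posterior has precision τ_n = τ₀ + n/σ² and mean μ_n = (τ₀μ₀ + (n/σ²)x̄)/τ_n.
Here τ₀ = 1/75.9 = 0.013175 and τ_data = 23/51.6 = 0.445736, so τ_n = 0.458911.
Rearranging for μ₀: μ₀ = (μ_n·τ_n − τ_data·x̄)/τ₀ = (7.1148·0.458911 − 0.445736·7.0) / 0.013175 = 0.144908/0.013175 ≈ 11.0.

μ₀ = 11.0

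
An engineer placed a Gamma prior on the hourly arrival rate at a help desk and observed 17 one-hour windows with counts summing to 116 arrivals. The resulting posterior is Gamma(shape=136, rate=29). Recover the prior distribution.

Gamma–Poisson conjugacy: posterior shape = α + Σxᵢ, posterior rate = β + n.
So α = 136 − 116 = 20 and β = 29 − 17 = 12.

Gamma(shape=20, rate=12)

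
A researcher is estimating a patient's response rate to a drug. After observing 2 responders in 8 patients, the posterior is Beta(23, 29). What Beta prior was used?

Beta(21, 23)

Under Beta–binomial conjugacy the posterior parameters are (a+s, b+f).
So a = 23 − 2 = 21 and b = 29 − 6 = 23.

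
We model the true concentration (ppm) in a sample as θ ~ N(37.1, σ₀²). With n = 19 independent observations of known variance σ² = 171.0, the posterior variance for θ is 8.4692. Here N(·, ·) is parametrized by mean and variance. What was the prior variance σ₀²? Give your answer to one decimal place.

σ₀² = 143.6

For the Normal–Normal model with known σ², precisions add: τ_n = τ₀ + n/σ².
So 1/σ₀² = 1/8.4692 − 19/171.0 = 0.118075 − 0.111111 = 0.006964.
Hence σ₀² = 1/0.006964 ≈ 143.6.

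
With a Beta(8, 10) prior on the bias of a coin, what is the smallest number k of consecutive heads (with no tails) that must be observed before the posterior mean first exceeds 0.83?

k = 41

After k heads and 0 tails the posterior is Beta(8+k, 10), with mean (8+k)/(8+10+k).
Set (8+k)/(18+k) > 0.83 and solve: k > (0.83·18 − 8)/(1 − 0.83) = 40.824.
The smallest integer exceeding 40.824 is 41.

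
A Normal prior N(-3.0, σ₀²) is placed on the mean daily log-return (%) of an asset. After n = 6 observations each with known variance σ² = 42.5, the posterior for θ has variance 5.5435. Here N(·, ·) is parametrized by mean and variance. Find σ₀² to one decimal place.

σ₀² = 25.5

Posterior precision equals prior precision plus data precision: 1/σ_n² = 1/σ₀² + n/σ².
So 1/σ₀² = 1/5.5435 − 6/42.5 = 0.180391 − 0.141176 = 0.039215.
Hence σ₀² = 1/0.039215 ≈ 25.5.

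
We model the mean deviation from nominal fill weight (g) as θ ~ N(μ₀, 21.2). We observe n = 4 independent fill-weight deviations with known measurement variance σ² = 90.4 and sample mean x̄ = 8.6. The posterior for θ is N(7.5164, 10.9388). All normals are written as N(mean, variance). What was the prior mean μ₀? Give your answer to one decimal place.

The posterior mean is a precision-weighted average: μ_n = (τ₀μ₀ + τ_data·x̄)/(τ₀+τ_data), with τ₀=1/σ₀² and τ_data=n/σ².
Here τ₀ = 1/21.2 = 0.047170 and τ_data = 4/90.4 = 0.044248, so τ_n = 0.091418.
Rearranging for μ₀: μ₀ = (μ_n·τ_n − τ_data·x̄)/τ₀ = (7.5164·0.091418 − 0.044248·8.6) / 0.047170 = 0.306601/0.047170 ≈ 6.5.

μ₀ = 6.5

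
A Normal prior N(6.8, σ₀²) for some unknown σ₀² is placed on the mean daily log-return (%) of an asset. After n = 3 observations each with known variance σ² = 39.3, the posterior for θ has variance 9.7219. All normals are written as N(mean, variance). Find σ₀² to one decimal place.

σ₀² = 37.7

Posterior precision equals prior precision plus data precision: 1/σ_n² = 1/σ₀² + n/σ².
So 1/σ₀² = 1/9.7219 − 3/39.3 = 0.102861 − 0.076336 = 0.026525.
Hence σ₀² = 1/0.026525 ≈ 37.7.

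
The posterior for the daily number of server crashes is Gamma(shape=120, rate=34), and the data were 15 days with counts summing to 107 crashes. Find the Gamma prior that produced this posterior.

Gamma(shape=13, rate=19)

Gamma–Poisson conjugacy: posterior shape = α + Σxᵢ, posterior rate = β + n.
So α = 120 − 107 = 13 and β = 34 − 15 = 19.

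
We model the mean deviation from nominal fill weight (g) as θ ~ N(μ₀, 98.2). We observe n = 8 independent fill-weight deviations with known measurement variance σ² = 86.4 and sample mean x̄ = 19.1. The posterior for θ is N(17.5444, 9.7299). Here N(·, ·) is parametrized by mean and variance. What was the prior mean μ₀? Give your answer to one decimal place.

μ₀ = 3.4

With known observation variance, the Normal–Normal posterior has precision τ_n = τ₀ + n/σ² and mean μ_n = (τ₀μ₀ + (n/σ²)x̄)/τ_n.
Here τ₀ = 1/98.2 = 0.010183 and τ_data = 8/86.4 = 0.092593, so τ_n = 0.102776.
Rearranging for μ₀: μ₀ = (μ_n·τ_n − τ_data·x̄)/τ₀ = (17.5444·0.102776 − 0.092593·19.1) / 0.010183 = 0.034617/0.010183 ≈ 3.4.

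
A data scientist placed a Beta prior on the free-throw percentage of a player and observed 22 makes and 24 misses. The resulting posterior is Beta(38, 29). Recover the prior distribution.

Beta(16, 5)

A Beta(a, b) prior with s successes and f failures in binomial data gives a Beta(a+s, b+f) posterior.
So a = 38 − 22 = 16 and b = 29 − 24 = 5.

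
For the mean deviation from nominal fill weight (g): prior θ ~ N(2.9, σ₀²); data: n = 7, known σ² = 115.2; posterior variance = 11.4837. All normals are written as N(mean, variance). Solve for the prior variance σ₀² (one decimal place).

For the Normal–Normal model with known σ², precisions add: τ_n = τ₀ + n/σ².
So 1/σ₀² = 1/11.4837 − 7/115.2 = 0.087080 − 0.060764 = 0.026316.
Hence σ₀² = 1/0.026316 ≈ 38.0.

σ₀² = 38.0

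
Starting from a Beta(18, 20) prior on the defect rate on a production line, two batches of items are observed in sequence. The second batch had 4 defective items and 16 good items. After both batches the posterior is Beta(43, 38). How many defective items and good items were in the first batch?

21 defective items and 2 good items

Sequential conjugate updates are equivalent to a single update on the pooled data, so total successes = posterior α − prior α and total failures = posterior β − prior β.
Total across both batches: 43−18=25 defective items, 38−20=18 good items.
Subtract the second batch: 25−4=21 defective items and 18−16=2 good items.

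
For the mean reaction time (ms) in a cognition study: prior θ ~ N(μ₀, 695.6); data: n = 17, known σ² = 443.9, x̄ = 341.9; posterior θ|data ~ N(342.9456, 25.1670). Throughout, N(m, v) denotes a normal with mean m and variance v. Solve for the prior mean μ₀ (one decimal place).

With known observation variance, the Normal–Normal posterior has precision τ_n = τ₀ + n/σ² and mean μ_n = (τ₀μ₀ + (n/σ²)x̄)/τ_n.
Here τ₀ = 1/695.6 = 0.001438 and τ_data = 17/443.9 = 0.038297, so τ_n = 0.039735.
Rearranging for μ₀: μ₀ = (μ_n·τ_n − τ_data·x̄)/τ₀ = (342.9456·0.039735 − 0.038297·341.9) / 0.001438 = 0.533199/0.001438 ≈ 370.8.

μ₀ = 370.8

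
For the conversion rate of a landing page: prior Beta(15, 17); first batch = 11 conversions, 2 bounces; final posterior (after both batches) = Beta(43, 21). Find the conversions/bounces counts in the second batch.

17 conversions and 2 bounces

Sequential conjugate updates are equivalent to a single update on the pooled data, so total successes = posterior α − prior α and total failures = posterior β − prior β.
Total across both batches: 43−15=28 conversions, 21−17=4 bounces.
Subtract the first batch: 28−11=17 conversions and 4−2=2 bounces.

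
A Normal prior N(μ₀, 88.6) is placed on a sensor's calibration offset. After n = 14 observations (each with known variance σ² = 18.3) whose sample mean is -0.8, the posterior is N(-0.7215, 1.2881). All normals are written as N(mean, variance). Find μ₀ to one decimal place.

μ₀ = 4.6

With known observation variance, the Normal–Normal posterior has precision τ_n = τ₀ + n/σ² and mean μ_n = (τ₀μ₀ + (n/σ²)x̄)/τ_n.
Here τ₀ = 1/88.6 = 0.011287 and τ_data = 14/18.3 = 0.765027, so τ_n = 0.776314.
Rearranging for μ₀: μ₀ = (μ_n·τ_n − τ_data·x̄)/τ₀ = (-0.7215·0.776314 − 0.765027·-0.8) / 0.011287 = 0.051911/0.011287 ≈ 4.6.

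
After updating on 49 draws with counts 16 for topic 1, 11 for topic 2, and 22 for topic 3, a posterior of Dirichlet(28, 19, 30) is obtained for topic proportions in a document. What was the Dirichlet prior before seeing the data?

Dirichlet(12, 8, 8)

For a Dirichlet(α) prior with multinomial counts c, the posterior is Dirichlet(α + c) componentwise.
Subtract each count from the matching posterior parameter: 28−16=12, 19−11=8, 30−22=8.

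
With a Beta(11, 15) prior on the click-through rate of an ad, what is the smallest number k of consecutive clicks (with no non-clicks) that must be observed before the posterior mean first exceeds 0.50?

k = 5

After k clicks and 0 non-clicks the posterior is Beta(11+k, 15), with mean (11+k)/(11+15+k).
Set (11+k)/(26+k) > 0.50 and solve: k > (0.50·26 − 11)/(1 − 0.50) = 4.000.
The smallest integer exceeding 4.000 is 5.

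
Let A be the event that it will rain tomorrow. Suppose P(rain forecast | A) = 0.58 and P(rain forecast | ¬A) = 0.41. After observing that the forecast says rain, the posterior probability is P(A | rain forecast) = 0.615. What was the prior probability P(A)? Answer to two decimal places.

P(A) = 0.53

In odds form, posterior odds = prior odds × likelihood ratio, so prior odds = posterior odds ÷ LR.
Posterior odds = 0.615/(1−0.615) = 1.5974. LR = 0.58/0.41 = 1.4146.
Prior odds = 1.5974/1.4146 = 1.1292, so P(A) = 1.1292/(1+1.1292) ≈ 0.53.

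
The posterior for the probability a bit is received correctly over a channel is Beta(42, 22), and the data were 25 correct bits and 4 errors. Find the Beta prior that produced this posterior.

Beta is conjugate to the binomial likelihood: posterior = Beta(α+s, β+f).
So α = 42 − 25 = 17 and β = 22 − 4 = 18.

Beta(17, 18)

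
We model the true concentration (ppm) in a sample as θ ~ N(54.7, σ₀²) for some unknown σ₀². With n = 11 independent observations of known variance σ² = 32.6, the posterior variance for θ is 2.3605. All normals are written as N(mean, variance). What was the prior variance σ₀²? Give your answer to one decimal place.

For the Normal–Normal model with known σ², precisions add: τ_n = τ₀ + n/σ².
So 1/σ₀² = 1/2.3605 − 11/32.6 = 0.423639 − 0.337423 = 0.086216.
Hence σ₀² = 1/0.086216 ≈ 11.6.

σ₀² = 11.6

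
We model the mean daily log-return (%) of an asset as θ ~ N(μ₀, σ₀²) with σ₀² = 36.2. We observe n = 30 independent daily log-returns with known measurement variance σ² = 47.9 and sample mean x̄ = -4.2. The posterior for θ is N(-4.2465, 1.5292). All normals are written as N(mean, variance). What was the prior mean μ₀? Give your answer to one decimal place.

μ₀ = -5.3

With known observation variance, the Normal–Normal posterior has precision τ_n = τ₀ + n/σ² and mean μ_n = (τ₀μ₀ + (n/σ²)x̄)/τ_n.
Here τ₀ = 1/36.2 = 0.027624 and τ_data = 30/47.9 = 0.626305, so τ_n = 0.653929.
Rearranging for μ₀: μ₀ = (μ_n·τ_n − τ_data·x̄)/τ₀ = (-4.2465·0.653929 − 0.626305·-4.2) / 0.027624 = -0.146428/0.027624 ≈ -5.3.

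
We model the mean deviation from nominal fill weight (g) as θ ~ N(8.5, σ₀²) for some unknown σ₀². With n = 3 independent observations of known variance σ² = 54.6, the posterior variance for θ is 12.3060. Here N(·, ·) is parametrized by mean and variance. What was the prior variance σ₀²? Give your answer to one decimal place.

For the Normal–Normal model with known σ², precisions add: τ_n = τ₀ + n/σ².
So 1/σ₀² = 1/12.3060 − 3/54.6 = 0.081261 − 0.054945 = 0.026316.
Hence σ₀² = 1/0.026316 ≈ 38.0.

σ₀² = 38.0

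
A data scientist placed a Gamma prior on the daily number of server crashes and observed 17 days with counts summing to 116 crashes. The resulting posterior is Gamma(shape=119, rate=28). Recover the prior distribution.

A Gamma(α, β) prior (rate parametrization) on a Poisson rate with n observations summing to S gives posterior Gamma(α+S, β+n).
So α = 119 − 116 = 3 and β = 28 − 17 = 11.

Gamma(shape=3, rate=11)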